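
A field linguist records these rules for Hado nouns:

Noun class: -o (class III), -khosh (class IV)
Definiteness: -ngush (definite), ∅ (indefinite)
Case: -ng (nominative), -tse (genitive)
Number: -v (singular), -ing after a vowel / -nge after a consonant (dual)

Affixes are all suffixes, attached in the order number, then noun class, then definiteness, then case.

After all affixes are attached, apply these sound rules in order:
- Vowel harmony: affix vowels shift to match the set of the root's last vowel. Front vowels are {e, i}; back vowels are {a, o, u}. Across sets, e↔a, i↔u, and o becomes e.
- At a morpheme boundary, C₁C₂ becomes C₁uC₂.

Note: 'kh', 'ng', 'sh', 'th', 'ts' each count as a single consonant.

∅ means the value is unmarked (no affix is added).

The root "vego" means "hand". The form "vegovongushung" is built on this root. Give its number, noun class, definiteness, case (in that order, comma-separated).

Segment: vego-v-o-ngush-ng.
number: -v → singular.
noun class: -o → class III.
definiteness: -ngush → definite.
case: -ng → nominative.

singular, class III, definite, nominative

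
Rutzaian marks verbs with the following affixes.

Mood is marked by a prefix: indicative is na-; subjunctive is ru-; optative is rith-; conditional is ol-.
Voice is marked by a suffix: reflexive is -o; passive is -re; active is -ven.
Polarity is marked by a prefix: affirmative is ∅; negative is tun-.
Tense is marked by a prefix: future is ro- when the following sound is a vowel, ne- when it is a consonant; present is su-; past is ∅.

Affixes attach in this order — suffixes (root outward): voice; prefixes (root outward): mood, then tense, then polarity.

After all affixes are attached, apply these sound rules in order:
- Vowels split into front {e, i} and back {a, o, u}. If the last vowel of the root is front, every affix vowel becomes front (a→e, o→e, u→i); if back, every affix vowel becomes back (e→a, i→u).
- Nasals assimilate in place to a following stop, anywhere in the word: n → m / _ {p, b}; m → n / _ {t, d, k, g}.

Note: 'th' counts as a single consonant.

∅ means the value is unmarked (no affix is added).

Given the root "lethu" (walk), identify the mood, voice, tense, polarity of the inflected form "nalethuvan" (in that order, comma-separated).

indicative, active, past, affirmative

Segment: na-lethu-ven.
mood: na- → indicative.
voice: -ven → active.
tense: ∅ → past.
polarity: ∅ → affirmative.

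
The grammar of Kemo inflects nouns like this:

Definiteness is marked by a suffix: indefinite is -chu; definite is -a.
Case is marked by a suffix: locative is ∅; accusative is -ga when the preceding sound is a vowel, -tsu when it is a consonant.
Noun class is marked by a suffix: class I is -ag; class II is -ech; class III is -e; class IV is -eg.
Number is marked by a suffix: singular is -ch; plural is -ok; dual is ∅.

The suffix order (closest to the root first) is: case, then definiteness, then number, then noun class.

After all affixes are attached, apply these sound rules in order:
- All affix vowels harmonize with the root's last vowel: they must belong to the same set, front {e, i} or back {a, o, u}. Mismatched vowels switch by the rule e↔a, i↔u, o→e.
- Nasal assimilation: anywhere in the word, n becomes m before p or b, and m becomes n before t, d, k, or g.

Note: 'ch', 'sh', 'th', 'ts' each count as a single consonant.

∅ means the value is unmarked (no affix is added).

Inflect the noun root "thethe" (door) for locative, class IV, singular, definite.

thetheecheg

case = locative: zero marking, form stays thethe.
Attach definiteness definite -a → thethea.
Attach number singular -ch → thetheach.
Attach noun class class IV -eg → thetheacheg.
Apply vowel harmony: thetheacheg → thetheecheg.
Nasal assimilation: no change.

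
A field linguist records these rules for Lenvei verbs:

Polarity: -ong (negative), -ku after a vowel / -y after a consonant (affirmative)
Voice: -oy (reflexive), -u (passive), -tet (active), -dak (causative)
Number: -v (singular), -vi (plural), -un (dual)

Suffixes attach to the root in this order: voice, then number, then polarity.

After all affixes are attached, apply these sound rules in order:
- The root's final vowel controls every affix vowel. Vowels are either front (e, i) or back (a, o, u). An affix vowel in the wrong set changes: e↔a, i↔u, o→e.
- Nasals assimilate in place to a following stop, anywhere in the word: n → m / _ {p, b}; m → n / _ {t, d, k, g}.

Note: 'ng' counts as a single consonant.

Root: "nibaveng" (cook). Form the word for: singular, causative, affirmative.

nibavengdekvy

Attach voice causative -dak → nibavengdak.
Attach number singular -v → nibavengdakv.
Attach polarity affirmative -y (after consonant 'v') → nibavengdakvy.
Apply vowel harmony: nibavengdakvy → nibavengdekvy.
Nasal assimilation: no change.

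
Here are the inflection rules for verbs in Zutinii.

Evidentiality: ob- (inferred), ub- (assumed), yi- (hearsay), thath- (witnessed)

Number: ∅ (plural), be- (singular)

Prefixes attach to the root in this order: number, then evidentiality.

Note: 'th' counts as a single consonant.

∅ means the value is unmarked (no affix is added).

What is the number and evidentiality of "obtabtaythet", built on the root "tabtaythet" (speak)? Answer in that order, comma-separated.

plural, inferred

Segment: ob-tabtaythet.
number: ∅ → plural.
evidentiality: ob- → inferred.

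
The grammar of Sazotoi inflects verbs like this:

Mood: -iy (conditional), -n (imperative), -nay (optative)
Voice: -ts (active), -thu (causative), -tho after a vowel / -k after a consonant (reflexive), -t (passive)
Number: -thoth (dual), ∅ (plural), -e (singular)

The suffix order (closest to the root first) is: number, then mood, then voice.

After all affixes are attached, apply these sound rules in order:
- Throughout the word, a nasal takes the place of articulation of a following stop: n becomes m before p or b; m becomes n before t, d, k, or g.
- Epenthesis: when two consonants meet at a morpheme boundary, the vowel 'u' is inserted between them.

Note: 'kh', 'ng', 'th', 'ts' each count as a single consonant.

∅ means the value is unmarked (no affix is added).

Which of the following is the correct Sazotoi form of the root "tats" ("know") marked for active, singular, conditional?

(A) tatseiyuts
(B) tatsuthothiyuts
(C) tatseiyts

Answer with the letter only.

A

Attach number singular -e → tatse.
Attach mood conditional -iy → tatseiy.
Attach voice active -ts → tatseiyts.
Nasal assimilation: no change.
Apply epenthesis: tatseiyts → tatseiyuts.
So the correct form is tatseiyuts, option (A).
(C) tatseiyts is wrong: it fails to apply the sound rule(s).
(B) tatsuthothiyuts is wrong: it uses dual instead of singular for number.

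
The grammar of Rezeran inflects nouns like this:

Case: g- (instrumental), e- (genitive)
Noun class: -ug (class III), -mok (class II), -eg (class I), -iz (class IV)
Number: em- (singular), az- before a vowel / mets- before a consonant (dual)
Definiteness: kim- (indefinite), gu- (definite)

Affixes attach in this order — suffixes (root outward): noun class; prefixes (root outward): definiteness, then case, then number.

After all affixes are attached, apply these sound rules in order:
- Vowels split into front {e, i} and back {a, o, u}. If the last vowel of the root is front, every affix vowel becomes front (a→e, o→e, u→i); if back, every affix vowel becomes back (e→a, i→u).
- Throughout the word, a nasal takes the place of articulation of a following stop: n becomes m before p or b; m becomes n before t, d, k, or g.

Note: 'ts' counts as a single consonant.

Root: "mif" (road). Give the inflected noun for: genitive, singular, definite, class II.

emegimifmek

Attach definiteness definite gu- → gumif.
Attach case genitive e- → egumif.
Attach number singular em- → emegumif.
Attach noun class class II -mok → emegumifmok.
Apply vowel harmony: emegumifmok → emegimifmek.
Nasal assimilation: no change.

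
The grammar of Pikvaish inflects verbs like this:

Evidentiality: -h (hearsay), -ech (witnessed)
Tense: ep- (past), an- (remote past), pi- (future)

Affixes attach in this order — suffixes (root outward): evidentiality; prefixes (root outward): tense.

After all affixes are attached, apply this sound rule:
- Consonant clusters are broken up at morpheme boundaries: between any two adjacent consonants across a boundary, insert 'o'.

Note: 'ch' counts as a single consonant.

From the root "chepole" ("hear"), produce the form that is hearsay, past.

epochepoleh

Attach tense past ep- → epchepole.
Attach evidentiality hearsay -h → epchepoleh.
Apply epenthesis: epchepoleh → epochepoleh.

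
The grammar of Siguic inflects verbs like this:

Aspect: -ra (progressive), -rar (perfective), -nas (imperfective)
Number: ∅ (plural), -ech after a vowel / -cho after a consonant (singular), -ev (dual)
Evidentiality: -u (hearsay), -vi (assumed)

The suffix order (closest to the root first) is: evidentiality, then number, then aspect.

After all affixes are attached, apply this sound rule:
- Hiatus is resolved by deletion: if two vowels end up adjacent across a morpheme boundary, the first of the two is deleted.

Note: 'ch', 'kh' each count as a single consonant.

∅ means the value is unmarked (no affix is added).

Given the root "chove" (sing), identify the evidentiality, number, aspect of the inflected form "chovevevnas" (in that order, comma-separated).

assumed, dual, imperfective

Segment: chove-vi-ev-nas.
evidentiality: -vi → assumed.
number: -ev → dual.
aspect: -nas → imperfective.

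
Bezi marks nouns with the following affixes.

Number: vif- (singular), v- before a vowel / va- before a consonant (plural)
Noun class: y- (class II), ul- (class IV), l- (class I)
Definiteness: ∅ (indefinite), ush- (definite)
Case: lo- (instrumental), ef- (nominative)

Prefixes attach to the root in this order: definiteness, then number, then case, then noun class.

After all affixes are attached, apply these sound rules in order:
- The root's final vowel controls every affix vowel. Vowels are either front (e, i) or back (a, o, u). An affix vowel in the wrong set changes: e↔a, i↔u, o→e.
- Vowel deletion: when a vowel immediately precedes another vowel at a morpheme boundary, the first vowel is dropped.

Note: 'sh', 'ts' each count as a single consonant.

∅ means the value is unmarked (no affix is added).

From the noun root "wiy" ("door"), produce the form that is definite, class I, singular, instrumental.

Attach definiteness definite ush- → ushwiy.
Attach number singular vif- → vifushwiy.
Attach case instrumental lo- → lovifushwiy.
Attach noun class class I l- → llovifushwiy.
Apply vowel harmony: llovifushwiy → llevifishwiy.
Vowel deletion: no change.

llevifishwiy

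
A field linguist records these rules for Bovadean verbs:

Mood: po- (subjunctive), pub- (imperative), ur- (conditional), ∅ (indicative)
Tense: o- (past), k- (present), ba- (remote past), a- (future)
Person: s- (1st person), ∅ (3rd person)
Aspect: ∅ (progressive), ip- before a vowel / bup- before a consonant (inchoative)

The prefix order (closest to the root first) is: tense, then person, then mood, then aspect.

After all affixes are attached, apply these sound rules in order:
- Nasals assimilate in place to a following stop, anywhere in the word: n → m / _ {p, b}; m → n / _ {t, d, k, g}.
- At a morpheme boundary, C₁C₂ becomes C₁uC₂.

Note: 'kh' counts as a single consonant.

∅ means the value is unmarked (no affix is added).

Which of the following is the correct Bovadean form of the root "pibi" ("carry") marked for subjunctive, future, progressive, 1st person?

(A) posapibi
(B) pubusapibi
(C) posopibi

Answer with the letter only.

Attach tense future a- → apibi.
Attach person 1st person s- → sapibi.
Attach mood subjunctive po- → posapibi.
aspect = progressive: zero marking, form stays posapibi.
Nasal assimilation: no change.
Epenthesis: no change.
So the correct form is posapibi, option (A).
(B) pubusapibi is wrong: it uses imperative instead of subjunctive for mood.
(C) posopibi is wrong: it uses past instead of future for tense.

A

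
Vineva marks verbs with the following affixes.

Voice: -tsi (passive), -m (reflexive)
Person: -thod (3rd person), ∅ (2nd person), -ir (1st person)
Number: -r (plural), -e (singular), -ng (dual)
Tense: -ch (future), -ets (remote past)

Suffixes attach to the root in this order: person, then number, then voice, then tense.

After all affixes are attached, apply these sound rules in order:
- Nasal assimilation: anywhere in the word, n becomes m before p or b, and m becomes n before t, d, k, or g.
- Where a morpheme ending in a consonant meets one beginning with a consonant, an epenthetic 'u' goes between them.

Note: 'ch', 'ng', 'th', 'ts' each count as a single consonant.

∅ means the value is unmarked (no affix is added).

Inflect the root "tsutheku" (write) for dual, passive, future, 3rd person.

Attach person 3rd person -thod → tsuthekuthod.
Attach number dual -ng → tsuthekuthodng.
Attach voice passive -tsi → tsuthekuthodngtsi.
Attach tense future -ch → tsuthekuthodngtsich.
Nasal assimilation: no change.
Apply epenthesis: tsuthekuthodngtsich → tsuthekuthodungutsich.

tsuthekuthodungutsich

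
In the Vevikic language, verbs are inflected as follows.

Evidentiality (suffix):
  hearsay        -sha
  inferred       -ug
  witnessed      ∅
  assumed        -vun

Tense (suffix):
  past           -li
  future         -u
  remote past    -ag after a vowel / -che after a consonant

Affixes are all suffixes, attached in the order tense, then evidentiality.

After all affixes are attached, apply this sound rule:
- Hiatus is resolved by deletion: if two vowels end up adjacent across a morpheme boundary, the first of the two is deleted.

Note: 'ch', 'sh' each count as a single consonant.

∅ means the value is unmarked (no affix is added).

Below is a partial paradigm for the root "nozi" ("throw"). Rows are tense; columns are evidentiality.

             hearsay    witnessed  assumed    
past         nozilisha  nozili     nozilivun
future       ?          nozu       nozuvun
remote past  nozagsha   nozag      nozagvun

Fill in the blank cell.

Attach tense future -u → noziu.
Attach evidentiality hearsay -sha → noziusha.
Apply vowel deletion: noziusha → nozusha.

nozusha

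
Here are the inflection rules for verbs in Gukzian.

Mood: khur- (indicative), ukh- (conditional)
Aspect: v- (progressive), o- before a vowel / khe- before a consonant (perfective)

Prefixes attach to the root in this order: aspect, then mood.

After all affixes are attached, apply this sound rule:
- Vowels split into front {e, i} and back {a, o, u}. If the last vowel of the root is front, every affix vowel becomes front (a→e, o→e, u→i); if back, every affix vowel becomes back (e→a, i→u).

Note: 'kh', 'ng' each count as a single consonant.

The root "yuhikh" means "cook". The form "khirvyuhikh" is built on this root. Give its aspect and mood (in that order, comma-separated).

progressive, indicative

Segment: khur-v-yuhikh.
aspect: v- → progressive.
mood: khur- → indicative.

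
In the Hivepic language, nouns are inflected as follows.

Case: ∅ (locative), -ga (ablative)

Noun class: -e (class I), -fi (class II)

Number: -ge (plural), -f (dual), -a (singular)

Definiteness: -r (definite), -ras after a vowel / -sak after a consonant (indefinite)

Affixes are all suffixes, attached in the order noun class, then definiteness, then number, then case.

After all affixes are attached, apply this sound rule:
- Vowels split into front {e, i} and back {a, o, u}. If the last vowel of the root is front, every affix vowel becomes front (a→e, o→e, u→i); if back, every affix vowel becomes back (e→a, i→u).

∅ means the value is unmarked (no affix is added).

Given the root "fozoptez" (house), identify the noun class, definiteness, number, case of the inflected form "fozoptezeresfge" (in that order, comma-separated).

Segment: fozoptez-e-ras-f-ga.
noun class: -e → class I.
definiteness: -ras/sak → indefinite.
number: -f → dual.
case: -ga → ablative.

class I, indefinite, dual, ablative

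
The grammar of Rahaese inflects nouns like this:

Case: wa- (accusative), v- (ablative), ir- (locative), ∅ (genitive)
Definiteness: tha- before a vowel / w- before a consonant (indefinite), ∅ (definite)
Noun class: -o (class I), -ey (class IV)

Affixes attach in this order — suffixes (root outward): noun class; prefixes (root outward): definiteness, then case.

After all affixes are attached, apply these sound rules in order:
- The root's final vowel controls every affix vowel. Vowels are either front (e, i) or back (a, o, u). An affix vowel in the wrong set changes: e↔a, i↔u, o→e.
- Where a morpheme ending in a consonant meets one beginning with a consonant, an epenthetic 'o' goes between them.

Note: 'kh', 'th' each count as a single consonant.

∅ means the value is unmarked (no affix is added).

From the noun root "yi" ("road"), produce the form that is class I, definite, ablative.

Attach noun class class I -o → yio.
definiteness = definite: zero marking, form stays yio.
Attach case ablative v- → vyio.
Apply vowel harmony: vyio → vyie.
Apply epenthesis: vyie → voyie.

voyie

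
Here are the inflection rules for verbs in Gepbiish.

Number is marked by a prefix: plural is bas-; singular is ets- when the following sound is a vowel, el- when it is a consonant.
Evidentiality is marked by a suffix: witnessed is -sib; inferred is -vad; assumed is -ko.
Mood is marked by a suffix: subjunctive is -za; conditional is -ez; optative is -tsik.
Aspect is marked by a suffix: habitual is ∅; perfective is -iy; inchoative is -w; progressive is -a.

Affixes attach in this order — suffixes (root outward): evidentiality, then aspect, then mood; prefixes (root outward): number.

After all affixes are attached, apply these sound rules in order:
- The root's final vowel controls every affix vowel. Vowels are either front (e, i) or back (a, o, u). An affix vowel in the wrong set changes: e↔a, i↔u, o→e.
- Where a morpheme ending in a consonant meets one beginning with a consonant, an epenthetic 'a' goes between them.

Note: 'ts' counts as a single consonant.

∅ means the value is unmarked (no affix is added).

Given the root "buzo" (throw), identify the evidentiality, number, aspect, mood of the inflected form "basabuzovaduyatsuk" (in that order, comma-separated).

Segment: bas-buzo-vad-iy-tsik.
evidentiality: -vad → inferred.
number: bas- → plural.
aspect: -iy → perfective.
mood: -tsik → optative.

inferred, plural, perfective, optative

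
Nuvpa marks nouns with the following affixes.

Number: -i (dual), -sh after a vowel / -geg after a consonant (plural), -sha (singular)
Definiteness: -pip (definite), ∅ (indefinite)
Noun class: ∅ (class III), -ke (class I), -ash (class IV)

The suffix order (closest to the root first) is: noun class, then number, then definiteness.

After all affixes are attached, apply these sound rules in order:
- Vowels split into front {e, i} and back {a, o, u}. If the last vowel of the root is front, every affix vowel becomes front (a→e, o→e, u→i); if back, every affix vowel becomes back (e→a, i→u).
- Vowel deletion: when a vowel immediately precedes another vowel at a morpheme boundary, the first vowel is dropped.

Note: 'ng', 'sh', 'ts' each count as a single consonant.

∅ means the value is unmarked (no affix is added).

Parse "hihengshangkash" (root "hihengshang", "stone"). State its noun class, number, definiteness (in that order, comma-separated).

Segment: hihengshang-ke-sh.
noun class: -ke → class I.
number: -sh/geg → plural.
definiteness: ∅ → indefinite.

class I, plural, indefinite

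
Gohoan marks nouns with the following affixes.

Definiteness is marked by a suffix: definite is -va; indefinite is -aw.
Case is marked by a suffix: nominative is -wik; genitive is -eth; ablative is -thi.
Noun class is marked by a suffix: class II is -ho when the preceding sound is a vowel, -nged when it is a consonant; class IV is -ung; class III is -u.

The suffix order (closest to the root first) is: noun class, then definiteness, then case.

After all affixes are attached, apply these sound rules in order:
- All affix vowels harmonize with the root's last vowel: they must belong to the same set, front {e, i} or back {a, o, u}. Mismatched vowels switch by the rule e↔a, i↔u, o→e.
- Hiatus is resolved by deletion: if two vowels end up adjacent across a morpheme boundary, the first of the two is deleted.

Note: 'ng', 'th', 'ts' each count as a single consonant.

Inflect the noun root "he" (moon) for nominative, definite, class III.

Attach noun class class III -u → heu.
Attach definiteness definite -va → heuva.
Attach case nominative -wik → heuvawik.
Apply vowel harmony: heuvawik → heivewik.
Apply vowel deletion: heivewik → hivewik.

hivewik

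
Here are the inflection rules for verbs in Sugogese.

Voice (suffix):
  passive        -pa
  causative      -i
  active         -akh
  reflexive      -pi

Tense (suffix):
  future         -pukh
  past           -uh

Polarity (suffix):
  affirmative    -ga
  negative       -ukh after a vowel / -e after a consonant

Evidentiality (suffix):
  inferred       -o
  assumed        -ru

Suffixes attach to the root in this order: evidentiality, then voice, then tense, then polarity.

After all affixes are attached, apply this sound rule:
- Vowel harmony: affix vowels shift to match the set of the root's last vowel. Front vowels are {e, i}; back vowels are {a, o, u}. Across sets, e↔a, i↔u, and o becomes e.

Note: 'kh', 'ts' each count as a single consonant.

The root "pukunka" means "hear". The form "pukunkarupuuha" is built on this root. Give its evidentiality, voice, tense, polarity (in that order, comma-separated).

assumed, reflexive, past, negative

Segment: pukunka-ru-pi-uh-e.
evidentiality: -ru → assumed.
voice: -pi → reflexive.
tense: -uh → past.
polarity: -ukh/e → negative.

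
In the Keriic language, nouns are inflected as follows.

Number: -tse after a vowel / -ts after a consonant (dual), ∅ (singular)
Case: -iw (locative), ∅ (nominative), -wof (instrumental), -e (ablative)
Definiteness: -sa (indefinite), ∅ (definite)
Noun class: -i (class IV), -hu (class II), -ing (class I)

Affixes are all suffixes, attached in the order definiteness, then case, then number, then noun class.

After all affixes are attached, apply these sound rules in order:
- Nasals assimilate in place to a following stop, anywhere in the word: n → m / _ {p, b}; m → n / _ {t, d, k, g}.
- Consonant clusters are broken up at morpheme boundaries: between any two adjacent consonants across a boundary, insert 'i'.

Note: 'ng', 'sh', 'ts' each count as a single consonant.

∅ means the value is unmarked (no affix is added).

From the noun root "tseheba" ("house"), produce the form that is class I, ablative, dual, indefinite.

Attach definiteness indefinite -sa → tsehebasa.
Attach case ablative -e → tsehebasae.
Attach number dual -tse (after vowel 'e') → tsehebasaetse.
Attach noun class class I -ing → tsehebasaetseing.
Nasal assimilation: no change.
Epenthesis: no change.

tsehebasaetseing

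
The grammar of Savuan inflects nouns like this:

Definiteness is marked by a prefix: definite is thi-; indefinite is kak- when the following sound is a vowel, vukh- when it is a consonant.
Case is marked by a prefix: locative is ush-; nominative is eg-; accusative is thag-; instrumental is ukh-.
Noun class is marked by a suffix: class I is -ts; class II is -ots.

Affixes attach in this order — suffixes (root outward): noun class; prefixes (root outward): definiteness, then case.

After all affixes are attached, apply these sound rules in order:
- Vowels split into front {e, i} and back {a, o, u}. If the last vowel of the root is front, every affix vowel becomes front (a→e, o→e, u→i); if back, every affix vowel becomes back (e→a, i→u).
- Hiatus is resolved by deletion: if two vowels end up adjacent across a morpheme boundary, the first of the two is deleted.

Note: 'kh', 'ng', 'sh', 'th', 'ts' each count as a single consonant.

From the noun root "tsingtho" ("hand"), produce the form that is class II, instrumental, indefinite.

ukhvukhtsingthots

Attach noun class class II -ots → tsingthoots.
Attach definiteness indefinite vukh- (before consonant 'ts') → vukhtsingthoots.
Attach case instrumental ukh- → ukhvukhtsingthoots.
Vowel harmony: no change.
Apply vowel deletion: ukhvukhtsingthoots → ukhvukhtsingthots.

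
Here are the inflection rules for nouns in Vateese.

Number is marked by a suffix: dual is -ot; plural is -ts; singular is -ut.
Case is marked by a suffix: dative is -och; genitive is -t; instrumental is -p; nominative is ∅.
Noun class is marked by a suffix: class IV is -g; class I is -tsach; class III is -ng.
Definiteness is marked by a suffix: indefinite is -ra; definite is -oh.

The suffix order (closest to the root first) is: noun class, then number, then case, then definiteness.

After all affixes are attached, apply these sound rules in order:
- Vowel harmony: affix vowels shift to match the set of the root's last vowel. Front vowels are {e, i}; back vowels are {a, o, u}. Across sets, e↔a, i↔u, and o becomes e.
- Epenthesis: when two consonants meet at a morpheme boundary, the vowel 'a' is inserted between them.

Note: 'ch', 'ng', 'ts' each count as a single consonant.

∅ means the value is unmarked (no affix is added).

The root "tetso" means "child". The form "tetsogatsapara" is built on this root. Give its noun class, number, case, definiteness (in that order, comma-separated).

class IV, plural, instrumental, indefinite

Segment: tetso-g-ts-p-ra.
noun class: -g → class IV.
number: -ts → plural.
case: -p → instrumental.
definiteness: -ra → indefinite.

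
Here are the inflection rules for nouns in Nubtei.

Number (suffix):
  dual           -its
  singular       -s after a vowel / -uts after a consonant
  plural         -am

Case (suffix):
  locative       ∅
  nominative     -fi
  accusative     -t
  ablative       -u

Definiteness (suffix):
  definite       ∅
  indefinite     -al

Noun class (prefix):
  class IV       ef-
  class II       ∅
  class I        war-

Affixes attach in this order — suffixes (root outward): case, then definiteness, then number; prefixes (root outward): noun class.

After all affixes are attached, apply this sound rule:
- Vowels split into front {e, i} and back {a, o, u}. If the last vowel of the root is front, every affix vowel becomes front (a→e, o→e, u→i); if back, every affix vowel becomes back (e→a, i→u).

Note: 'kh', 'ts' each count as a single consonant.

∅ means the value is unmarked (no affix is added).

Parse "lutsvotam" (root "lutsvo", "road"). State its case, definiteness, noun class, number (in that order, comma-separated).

accusative, definite, class II, plural

Segment: lutsvo-t-am.
case: -t → accusative.
definiteness: ∅ → definite.
noun class: ∅ → class II.
number: -am → plural.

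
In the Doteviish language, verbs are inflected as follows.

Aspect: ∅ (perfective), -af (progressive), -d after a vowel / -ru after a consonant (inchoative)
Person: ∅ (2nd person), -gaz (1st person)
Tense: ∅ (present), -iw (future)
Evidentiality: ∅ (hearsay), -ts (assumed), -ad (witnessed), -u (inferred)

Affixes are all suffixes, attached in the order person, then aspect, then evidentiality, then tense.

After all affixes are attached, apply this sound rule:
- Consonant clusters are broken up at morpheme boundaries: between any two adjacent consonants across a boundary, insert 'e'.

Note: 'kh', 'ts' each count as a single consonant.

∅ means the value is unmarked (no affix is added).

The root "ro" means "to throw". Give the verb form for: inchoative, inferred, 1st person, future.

rogazeruuiw

Attach person 1st person -gaz → rogaz.
Attach aspect inchoative -ru (after consonant 'z') → rogazru.
Attach evidentiality inferred -u → rogazruu.
Attach tense future -iw → rogazruuiw.
Apply epenthesis: rogazruuiw → rogazeruuiw.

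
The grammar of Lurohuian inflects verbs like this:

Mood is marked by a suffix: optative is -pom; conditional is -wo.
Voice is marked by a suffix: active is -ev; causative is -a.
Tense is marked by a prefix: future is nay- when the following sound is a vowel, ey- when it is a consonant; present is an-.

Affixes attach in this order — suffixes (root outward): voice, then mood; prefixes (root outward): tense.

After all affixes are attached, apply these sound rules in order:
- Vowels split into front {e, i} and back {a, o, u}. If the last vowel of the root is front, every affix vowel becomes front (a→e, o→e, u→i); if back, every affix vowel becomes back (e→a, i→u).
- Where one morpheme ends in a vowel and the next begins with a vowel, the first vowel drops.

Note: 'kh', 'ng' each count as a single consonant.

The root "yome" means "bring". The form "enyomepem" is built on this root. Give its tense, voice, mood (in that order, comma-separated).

present, causative, optative

Segment: an-yome-a-pom.
tense: an- → present.
voice: -a → causative.
mood: -pom → optative.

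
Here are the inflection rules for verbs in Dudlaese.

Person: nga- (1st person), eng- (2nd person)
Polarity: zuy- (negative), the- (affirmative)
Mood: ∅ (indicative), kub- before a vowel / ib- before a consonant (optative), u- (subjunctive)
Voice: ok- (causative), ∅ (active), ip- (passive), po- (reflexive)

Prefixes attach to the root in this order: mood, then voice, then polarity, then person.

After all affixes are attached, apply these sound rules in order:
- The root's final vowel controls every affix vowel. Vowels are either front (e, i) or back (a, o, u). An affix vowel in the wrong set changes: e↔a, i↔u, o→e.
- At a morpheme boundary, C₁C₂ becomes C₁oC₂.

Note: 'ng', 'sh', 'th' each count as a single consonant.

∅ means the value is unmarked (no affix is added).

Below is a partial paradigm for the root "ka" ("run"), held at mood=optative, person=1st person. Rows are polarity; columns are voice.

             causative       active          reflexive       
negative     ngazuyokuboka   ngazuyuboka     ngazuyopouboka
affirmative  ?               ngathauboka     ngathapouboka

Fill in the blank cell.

ngathaokuboka

Attach mood optative ib- (before consonant 'k') → ibka.
Attach voice causative ok- → okibka.
Attach polarity affirmative the- → theokibka.
Attach person 1st person nga- → ngatheokibka.
Apply vowel harmony: ngatheokibka → ngathaokubka.
Apply epenthesis: ngathaokubka → ngathaokuboka.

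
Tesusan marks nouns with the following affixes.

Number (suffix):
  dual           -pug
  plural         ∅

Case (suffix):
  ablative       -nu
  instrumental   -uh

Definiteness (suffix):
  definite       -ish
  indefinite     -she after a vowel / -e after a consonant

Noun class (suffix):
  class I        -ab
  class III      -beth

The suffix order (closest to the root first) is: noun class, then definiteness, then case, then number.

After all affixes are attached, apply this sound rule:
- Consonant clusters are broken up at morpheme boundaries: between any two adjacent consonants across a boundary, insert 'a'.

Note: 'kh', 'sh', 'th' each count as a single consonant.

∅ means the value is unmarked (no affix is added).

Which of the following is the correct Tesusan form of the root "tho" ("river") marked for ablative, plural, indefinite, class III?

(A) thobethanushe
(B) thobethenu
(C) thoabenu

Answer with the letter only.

Attach noun class class III -beth → thobeth.
Attach definiteness indefinite -e (after consonant 'th') → thobethe.
Attach case ablative -nu → thobethenu.
number = plural: zero marking, form stays thobethenu.
Epenthesis: no change.
So the correct form is thobethenu, option (B).
(A) thobethanushe is wrong: it has the affixes in the wrong order.
(C) thoabenu is wrong: it uses class I instead of class III for noun class.

B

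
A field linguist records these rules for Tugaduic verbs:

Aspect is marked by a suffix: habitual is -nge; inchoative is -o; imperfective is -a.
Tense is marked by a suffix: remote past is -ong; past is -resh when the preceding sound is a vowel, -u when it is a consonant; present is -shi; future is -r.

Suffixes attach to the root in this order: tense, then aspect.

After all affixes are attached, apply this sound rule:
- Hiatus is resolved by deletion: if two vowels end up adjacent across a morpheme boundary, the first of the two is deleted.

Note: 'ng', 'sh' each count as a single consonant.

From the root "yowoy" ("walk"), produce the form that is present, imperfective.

Attach tense present -shi → yowoyshi.
Attach aspect imperfective -a → yowoyshia.
Apply vowel deletion: yowoyshia → yowoysha.

yowoysha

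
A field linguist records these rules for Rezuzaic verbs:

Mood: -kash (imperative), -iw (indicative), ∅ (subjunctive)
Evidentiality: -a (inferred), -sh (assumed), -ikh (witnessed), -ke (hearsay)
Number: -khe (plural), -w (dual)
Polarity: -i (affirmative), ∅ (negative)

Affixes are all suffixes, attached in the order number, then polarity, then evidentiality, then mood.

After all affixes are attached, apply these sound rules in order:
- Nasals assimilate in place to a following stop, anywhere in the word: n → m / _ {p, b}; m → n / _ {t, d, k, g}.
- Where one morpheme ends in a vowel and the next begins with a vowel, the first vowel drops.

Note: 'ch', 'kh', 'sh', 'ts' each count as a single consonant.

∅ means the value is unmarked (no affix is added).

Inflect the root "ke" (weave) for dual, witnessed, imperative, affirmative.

kewikhkash

Attach number dual -w → kew.
Attach polarity affirmative -i → kewi.
Attach evidentiality witnessed -ikh → kewiikh.
Attach mood imperative -kash → kewiikhkash.
Nasal assimilation: no change.
Apply vowel deletion: kewiikhkash → kewikhkash.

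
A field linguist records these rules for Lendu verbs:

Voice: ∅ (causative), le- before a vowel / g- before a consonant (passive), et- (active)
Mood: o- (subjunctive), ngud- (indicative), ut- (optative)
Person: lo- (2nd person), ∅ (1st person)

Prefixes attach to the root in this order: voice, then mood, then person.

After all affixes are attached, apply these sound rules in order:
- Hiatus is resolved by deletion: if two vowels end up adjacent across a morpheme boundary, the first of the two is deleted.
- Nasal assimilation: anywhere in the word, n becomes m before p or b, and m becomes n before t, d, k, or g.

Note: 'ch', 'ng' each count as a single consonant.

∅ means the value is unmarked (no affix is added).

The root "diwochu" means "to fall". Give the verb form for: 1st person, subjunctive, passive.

Attach voice passive g- (before consonant 'd') → gdiwochu.
Attach mood subjunctive o- → ogdiwochu.
person = 1st person: zero marking, form stays ogdiwochu.
Vowel deletion: no change.
Nasal assimilation: no change.

ogdiwochu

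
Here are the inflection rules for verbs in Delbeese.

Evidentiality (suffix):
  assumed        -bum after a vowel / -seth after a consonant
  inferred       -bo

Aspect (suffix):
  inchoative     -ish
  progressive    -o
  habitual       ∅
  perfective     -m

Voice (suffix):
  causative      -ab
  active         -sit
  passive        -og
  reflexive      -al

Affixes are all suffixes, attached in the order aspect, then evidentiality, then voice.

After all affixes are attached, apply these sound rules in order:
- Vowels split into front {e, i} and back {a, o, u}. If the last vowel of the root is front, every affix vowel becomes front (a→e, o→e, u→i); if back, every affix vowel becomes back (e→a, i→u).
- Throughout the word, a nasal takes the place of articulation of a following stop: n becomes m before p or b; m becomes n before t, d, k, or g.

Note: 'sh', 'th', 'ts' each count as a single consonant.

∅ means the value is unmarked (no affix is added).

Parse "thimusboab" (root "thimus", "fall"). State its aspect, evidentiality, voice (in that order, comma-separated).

habitual, inferred, causative

Segment: thimus-bo-ab.
aspect: ∅ → habitual.
evidentiality: -bo → inferred.
voice: -ab → causative.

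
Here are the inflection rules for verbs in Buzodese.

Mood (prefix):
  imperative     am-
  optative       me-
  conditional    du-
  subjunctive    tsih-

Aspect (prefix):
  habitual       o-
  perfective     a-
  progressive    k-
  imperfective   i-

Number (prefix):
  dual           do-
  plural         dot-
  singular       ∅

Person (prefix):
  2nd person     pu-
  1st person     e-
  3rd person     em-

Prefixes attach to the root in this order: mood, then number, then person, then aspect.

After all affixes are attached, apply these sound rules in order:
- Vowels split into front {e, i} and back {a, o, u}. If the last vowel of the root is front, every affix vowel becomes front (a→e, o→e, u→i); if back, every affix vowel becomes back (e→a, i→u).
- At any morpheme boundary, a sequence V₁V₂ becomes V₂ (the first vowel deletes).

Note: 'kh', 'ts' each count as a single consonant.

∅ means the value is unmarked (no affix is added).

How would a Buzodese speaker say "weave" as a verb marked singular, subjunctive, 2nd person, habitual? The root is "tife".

epitsihtife

Attach mood subjunctive tsih- → tsihtife.
number = singular: zero marking, form stays tsihtife.
Attach person 2nd person pu- → putsihtife.
Attach aspect habitual o- → oputsihtife.
Apply vowel harmony: oputsihtife → epitsihtife.
Vowel deletion: no change.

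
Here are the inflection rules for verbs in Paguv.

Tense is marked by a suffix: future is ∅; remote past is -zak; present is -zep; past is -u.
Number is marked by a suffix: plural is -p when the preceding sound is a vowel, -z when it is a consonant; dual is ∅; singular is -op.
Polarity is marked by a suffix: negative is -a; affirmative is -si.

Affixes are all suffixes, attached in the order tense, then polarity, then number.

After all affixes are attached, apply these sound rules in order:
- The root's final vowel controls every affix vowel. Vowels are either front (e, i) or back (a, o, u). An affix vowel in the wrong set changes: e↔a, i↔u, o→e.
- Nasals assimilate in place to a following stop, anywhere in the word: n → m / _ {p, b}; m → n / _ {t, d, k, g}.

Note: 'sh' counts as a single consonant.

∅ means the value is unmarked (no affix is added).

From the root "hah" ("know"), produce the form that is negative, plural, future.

hahap

tense = future: zero marking, form stays hah.
Attach polarity negative -a → haha.
Attach number plural -p (after vowel 'a') → hahap.
Vowel harmony: no change.
Nasal assimilation: no change.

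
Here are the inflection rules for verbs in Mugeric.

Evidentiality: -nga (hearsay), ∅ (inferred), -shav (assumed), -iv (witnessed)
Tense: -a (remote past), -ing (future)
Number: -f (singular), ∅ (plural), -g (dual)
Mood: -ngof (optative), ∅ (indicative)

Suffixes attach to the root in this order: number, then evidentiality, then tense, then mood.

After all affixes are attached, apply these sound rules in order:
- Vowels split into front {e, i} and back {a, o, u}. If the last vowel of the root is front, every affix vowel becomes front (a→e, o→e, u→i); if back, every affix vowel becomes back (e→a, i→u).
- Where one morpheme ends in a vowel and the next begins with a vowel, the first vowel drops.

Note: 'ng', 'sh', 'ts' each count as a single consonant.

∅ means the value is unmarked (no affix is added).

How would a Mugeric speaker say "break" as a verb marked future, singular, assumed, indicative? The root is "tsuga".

tsugafshavung

Attach number singular -f → tsugaf.
Attach evidentiality assumed -shav → tsugafshav.
Attach tense future -ing → tsugafshaving.
mood = indicative: zero marking, form stays tsugafshaving.
Apply vowel harmony: tsugafshaving → tsugafshavung.
Vowel deletion: no change.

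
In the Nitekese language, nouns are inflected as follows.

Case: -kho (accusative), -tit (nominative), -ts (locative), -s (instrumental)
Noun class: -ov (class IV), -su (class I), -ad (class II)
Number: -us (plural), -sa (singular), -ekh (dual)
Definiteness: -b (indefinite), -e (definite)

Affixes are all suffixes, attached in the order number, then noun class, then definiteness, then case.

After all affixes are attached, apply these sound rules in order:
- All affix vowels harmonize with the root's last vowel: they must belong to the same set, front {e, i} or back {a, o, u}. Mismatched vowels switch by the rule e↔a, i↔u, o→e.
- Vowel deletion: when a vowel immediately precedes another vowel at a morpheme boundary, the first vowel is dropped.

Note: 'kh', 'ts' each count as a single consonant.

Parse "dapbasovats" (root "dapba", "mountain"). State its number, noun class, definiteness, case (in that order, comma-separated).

Segment: dapba-sa-ov-e-ts.
number: -sa → singular.
noun class: -ov → class IV.
definiteness: -e → definite.
case: -ts → locative.

singular, class IV, definite, locative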